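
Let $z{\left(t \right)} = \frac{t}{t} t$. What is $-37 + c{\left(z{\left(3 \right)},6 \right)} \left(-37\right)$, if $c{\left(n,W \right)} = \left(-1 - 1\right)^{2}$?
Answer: $-185$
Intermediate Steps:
$z{\left(t \right)} = t$ ($z{\left(t \right)} = 1 t = t$)
$c{\left(n,W \right)} = 4$ ($c{\left(n,W \right)} = \left(-2\right)^{2} = 4$)
$-37 + c{\left(z{\left(3 \right)},6 \right)} \left(-37\right) = -37 + 4 \left(-37\right) = -37 - 148 = -185$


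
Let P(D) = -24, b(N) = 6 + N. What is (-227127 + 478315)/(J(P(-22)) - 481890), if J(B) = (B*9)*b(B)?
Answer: -17942/34143 ≈ -0.52550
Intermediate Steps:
J(B) = 9*B*(6 + B) (J(B) = (B*9)*(6 + B) = (9*B)*(6 + B) = 9*B*(6 + B))
(-227127 + 478315)/(J(P(-22)) - 481890) = (-227127 + 478315)/(9*(-24)*(6 - 24) - 481890) = 251188/(9*(-24)*(-18) - 481890) = 251188/(3888 - 481890) = 251188/(-478002) = 251188*(-1/478002) = -17942/34143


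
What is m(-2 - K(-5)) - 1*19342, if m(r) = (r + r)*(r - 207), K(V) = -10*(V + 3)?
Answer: -9266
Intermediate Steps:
K(V) = -30 - 10*V (K(V) = -10*(3 + V) = -30 - 10*V)
m(r) = 2*r*(-207 + r) (m(r) = (2*r)*(-207 + r) = 2*r*(-207 + r))
m(-2 - K(-5)) - 1*19342 = 2*(-2 - (-30 - 10*(-5)))*(-207 + (-2 - (-30 - 10*(-5)))) - 1*19342 = 2*(-2 - (-30 + 50))*(-207 + (-2 - (-30 + 50))) - 19342 = 2*(-2 - 1*20)*(-207 + (-2 - 1*20)) - 19342 = 2*(-2 - 20)*(-207 + (-2 - 20)) - 19342 = 2*(-22)*(-207 - 22) - 19342 = 2*(-22)*(-229) - 19342 = 10076 - 19342 = -9266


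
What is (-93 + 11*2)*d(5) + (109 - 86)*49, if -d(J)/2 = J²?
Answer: 4677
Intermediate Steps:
d(J) = -2*J²
(-93 + 11*2)*d(5) + (109 - 86)*49 = (-93 + 11*2)*(-2*5²) + (109 - 86)*49 = (-93 + 22)*(-2*25) + 23*49 = -71*(-50) + 1127 = 3550 + 1127 = 4677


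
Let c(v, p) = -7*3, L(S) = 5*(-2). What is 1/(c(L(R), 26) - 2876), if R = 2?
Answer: -1/2897 ≈ -0.00034518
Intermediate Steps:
L(S) = -10
c(v, p) = -21
1/(c(L(R), 26) - 2876) = 1/(-21 - 2876) = 1/(-2897) = -1/2897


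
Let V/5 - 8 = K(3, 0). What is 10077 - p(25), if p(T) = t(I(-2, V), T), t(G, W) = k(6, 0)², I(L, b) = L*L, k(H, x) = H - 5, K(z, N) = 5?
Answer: 10076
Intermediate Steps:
k(H, x) = -5 + H
V = 65 (V = 40 + 5*5 = 40 + 25 = 65)
I(L, b) = L²
t(G, W) = 1 (t(G, W) = (-5 + 6)² = 1² = 1)
p(T) = 1
10077 - p(25) = 10077 - 1*1 = 10077 - 1 = 10076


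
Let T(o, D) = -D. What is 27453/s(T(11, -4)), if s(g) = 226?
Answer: 27453/226 ≈ 121.47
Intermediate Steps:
27453/s(T(11, -4)) = 27453/226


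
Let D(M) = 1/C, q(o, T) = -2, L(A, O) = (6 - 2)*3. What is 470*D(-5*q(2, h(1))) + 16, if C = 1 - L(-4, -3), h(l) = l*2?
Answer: -294/11 ≈ -26.727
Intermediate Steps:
L(A, O) = 12 (L(A, O) = 4*3 = 12)
h(l) = 2*l
C = -11 (C = 1 - 1*12 = 1 - 12 = -11)
D(M) = -1/11 (D(M) = 1/(-11) = -1/11)
470*D(-5*q(2, h(1))) + 16 = 470*(-1/11) + 16 = -470/11 + 16 = -294/11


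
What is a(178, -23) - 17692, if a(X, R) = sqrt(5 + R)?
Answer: -17692 + 3*I*sqrt(2) ≈ -17692.0 + 4.2426*I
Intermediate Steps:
a(178, -23) - 17692 = sqrt(5 - 23) - 17692 = sqrt(-18) - 17692 = 3*I*sqrt(2) - 17692 = -17692 + 3*I*sqrt(2)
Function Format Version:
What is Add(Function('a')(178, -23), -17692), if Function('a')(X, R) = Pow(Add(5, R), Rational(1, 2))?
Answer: Add(-17692, Mul(3, I, Pow(2, Rational(1, 2)))) ≈ Add(-17692., Mul(4.2426, I))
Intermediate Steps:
Add(Function('a')(178, -23), -17692) = Add(Pow(Add(5, -23), Rational(1, 2)), -17692) = Add(Pow(-18, Rational(1, 2)), -17692) = Add(Mul(3, I, Pow(2, Rational(1, 2))), -17692) = Add(-17692, Mul(3, I, Pow(2, Rational(1, 2))))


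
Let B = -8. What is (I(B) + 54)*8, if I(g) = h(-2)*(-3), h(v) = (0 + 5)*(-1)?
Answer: 552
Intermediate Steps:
h(v) = -5 (h(v) = 5*(-1) = -5)
I(g) = 15 (I(g) = -5*(-3) = 15)
(I(B) + 54)*8 = (15 + 54)*8 = 69*8 = 552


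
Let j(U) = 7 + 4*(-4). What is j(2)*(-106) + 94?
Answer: 1048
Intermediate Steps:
j(U) = -9 (j(U) = 7 - 16 = -9)
j(2)*(-106) + 94 = -9*(-106) + 94 = 954 + 94 = 1048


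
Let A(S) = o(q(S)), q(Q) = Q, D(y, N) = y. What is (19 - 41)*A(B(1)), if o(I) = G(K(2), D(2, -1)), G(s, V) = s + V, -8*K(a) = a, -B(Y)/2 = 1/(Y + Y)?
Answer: -77/2 ≈ -38.500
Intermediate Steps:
B(Y) = -1/Y (B(Y) = -2/(Y + Y) = -2*1/(2*Y) = -1/Y)
K(a) = -a/8
G(s, V) = V + s
o(I) = 7/4 (o(I) = 2 - ⅛*2 = 2 - ¼ = 7/4)
A(S) = 7/4
(19 - 41)*A(B(1)) = (19 - 41)*(7/4) = -22*7/4 = -77/2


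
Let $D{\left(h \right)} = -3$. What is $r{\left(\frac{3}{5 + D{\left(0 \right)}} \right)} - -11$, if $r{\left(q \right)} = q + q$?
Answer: $14$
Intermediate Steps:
$r{\left(q \right)} = 2 q$
$r{\left(\frac{3}{5 + D{\left(0 \right)}} \right)} - -11 = 2 \frac{3}{5 - 3} - -11 = 2 \cdot \frac{3}{2} + 11 = 3 + 11 = 14$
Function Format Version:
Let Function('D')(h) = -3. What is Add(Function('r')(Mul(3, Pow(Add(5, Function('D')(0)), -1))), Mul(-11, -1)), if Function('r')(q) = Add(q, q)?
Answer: 14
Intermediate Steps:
Function('r')(q) = Mul(2, q)
Add(Function('r')(Mul(3, Pow(Add(5, Function('D')(0)), -1))), Mul(-11, -1)) = Add(Mul(2, Mul(3, Pow(Add(5, -3), -1))), Mul(-11, -1)) = Add(Mul(2, Mul(3, Pow(2, -1))), 11) = Add(Mul(2, Mul(3, Rational(1, 2))), 11) = Add(Mul(2, Rational(3, 2)), 11) = Add(3, 11) = 14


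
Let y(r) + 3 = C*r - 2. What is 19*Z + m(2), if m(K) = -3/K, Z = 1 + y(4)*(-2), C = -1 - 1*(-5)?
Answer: -801/2 ≈ -400.50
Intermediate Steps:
C = 4 (C = -1 + 5 = 4)
y(r) = -5 + 4*r (y(r) = -3 + (4*r - 2) = -3 + (-2 + 4*r) = -5 + 4*r)
Z = -21 (Z = 1 + (-5 + 4*4)*(-2) = 1 + (-5 + 16)*(-2) = 1 + 11*(-2) = 1 - 22 = -21)
19*Z + m(2) = 19*(-21) - 3/2 = -399 - 3*½ = -399 - 3/2 = -801/2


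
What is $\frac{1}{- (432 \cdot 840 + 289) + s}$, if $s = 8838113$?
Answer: $\frac{1}{8474944} \approx 1.1799 \cdot 10^{-7}$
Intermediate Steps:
$\frac{1}{- (432 \cdot 840 + 289) + s} = \frac{1}{- (432 \cdot 840 + 289) + 8838113} = \frac{1}{- (362880 + 289) + 8838113} = \frac{1}{\left(-1\right) 363169 + 8838113} = \frac{1}{-363169 + 8838113} = \frac{1}{8474944}$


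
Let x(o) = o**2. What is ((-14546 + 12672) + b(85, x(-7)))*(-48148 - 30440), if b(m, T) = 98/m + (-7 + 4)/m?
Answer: 2502163332/17 ≈ 1.4719e+8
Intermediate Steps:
b(m, T) = 95/m (b(m, T) = 98/m - 3/m = 95/m)
((-14546 + 12672) + b(85, x(-7)))*(-48148 - 30440) = ((-14546 + 12672) + 95/85)*(-48148 - 30440) = (-1874 + 95*(1/85))*(-78588) = (-1874 + 19/17)*(-78588) = -31839/17*(-78588) = 2502163332/17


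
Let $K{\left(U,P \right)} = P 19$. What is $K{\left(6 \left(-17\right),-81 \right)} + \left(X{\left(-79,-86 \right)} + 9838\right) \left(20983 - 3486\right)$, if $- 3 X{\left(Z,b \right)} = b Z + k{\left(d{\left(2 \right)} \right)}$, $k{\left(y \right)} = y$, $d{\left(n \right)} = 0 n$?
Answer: $\frac{397527223}{3} \approx 1.3251 \cdot 10^{8}$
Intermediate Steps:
$d{\left(n \right)} = 0$
$X{\left(Z,b \right)} = - \frac{Z b}{3}$ ($X{\left(Z,b \right)} = - \frac{b Z + 0}{3} = - \frac{Z b + 0}{3} = - \frac{Z b}{3}$)
$K{\left(U,P \right)} = 19 P$
$K{\left(6 \left(-17\right),-81 \right)} + \left(X{\left(-79,-86 \right)} + 9838\right) \left(20983 - 3486\right) = 19 \left(-81\right) + \left(\left(- \frac{1}{3}\right) \left(-79\right) \left(-86\right) + 9838\right) \left(20983 - 3486\right) = -1539 + \left(- \frac{6794}{3} + 9838\right) 17497 = -1539 + \frac{22720}{3} \cdot 17497 = -1539 + \frac{397531840}{3} = \frac{397527223}{3}$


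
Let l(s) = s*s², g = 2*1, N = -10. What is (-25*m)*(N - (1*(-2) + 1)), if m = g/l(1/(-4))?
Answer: -28800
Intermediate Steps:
g = 2
l(s) = s³
m = -128 (m = 2/((1/(-4))³) = 2/((-¼)³) = 2/(-1/64) = 2*(-64) = -128)
(-25*m)*(N - (1*(-2) + 1)) = (-25*(-128))*(-10 - (1*(-2) + 1)) = 3200*(-10 - (-2 + 1)) = 3200*(-10 - 1*(-1)) = 3200*(-10 + 1) = 3200*(-9) = -28800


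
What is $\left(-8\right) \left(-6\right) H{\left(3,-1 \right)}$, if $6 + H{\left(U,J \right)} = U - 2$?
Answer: $-240$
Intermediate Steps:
$H{\left(U,J \right)} = -8 + U$ ($H{\left(U,J \right)} = -6 + \left(U - 2\right) = -6 + \left(-2 + U\right) = -8 + U$)
$\left(-8\right) \left(-6\right) H{\left(3,-1 \right)} = \left(-8\right) \left(-6\right) \left(-8 + 3\right) = 48 \left(-5\right) = -240$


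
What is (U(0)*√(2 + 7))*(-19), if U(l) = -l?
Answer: 0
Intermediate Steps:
(U(0)*√(2 + 7))*(-19) = ((-1*0)*√(2 + 7))*(-19) = (0*√9)*(-19) = (0*3)*(-19) = 0*(-19) = 0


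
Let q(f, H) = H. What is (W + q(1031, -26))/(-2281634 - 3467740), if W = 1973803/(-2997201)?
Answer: 79901029/17232029502174 ≈ 4.6368e-6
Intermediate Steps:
W = -1973803/2997201 (W = 1973803*(-1/2997201) = -1973803/2997201 ≈ -0.65855)
(W + q(1031, -26))/(-2281634 - 3467740) = (-1973803/2997201 - 26)/(-2281634 - 3467740) = -79901029/2997201/(-5749374) = -79901029/2997201*(-1/5749374) = 79901029/17232029502174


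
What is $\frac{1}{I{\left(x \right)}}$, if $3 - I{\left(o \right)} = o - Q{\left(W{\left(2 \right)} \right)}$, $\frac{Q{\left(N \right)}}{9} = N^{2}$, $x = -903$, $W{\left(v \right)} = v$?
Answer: $\frac{1}{942} \approx 0.0010616$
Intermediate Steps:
$Q{\left(N \right)} = 9 N^{2}$
$I{\left(o \right)} = 39 - o$ ($I{\left(o \right)} = 3 - \left(o - 9 \cdot 2^{2}\right) = 3 - \left(o - 9 \cdot 4\right) = 3 - \left(o - 36\right) = 3 - \left(-36 + o\right) = 39 - o$)
$\frac{1}{I{\left(x \right)}} = \frac{1}{39 - -903} = \frac{1}{39 + 903} = \frac{1}{942}$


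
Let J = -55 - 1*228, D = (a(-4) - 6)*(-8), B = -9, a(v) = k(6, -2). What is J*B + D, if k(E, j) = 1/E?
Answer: 7781/3 ≈ 2593.7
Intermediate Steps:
a(v) = ⅙ (a(v) = 1/6 = ⅙)
D = 140/3 (D = (⅙ - 6)*(-8) = -35/6*(-8) = 140/3 ≈ 46.667)
J = -283 (J = -55 - 228 = -283)
J*B + D = -283*(-9) + 140/3 = 2547 + 140/3 = 7781/3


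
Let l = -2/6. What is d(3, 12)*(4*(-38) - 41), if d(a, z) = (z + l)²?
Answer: -236425/9 ≈ -26269.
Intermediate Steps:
l = -⅓ (l = -2*⅙ = -⅓ ≈ -0.33333)
d(a, z) = (-⅓ + z)² (d(a, z) = (z - ⅓)² = (-⅓ + z)²)
d(3, 12)*(4*(-38) - 41) = ((-1 + 3*12)²/9)*(4*(-38) - 41) = ((-1 + 36)²/9)*(-152 - 41) = ((⅑)*35²)*(-193) = ((⅑)*1225)*(-193) = (1225/9)*(-193) = -236425/9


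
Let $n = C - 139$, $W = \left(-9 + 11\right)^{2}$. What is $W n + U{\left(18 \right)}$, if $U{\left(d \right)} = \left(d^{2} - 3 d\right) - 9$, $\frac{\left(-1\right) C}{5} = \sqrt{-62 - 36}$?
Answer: $-295 - 140 i \sqrt{2} \approx -295.0 - 197.99 i$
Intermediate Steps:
$W = 4$ ($W = 2^{2} = 4$)
$C = - 35 i \sqrt{2}$ ($C = - 5 \sqrt{-62 - 36} = - 5 \sqrt{-98} = - 5 \cdot 7 i \sqrt{2} = - 35 i \sqrt{2} \approx - 49.497 i$)
$n = -139 - 35 i \sqrt{2}$ ($n = - 35 i \sqrt{2} - 139 = -139 - 35 i \sqrt{2} \approx -139.0 - 49.497 i$)
$U{\left(d \right)} = -9 + d^{2} - 3 d$
$W n + U{\left(18 \right)} = 4 \left(-139 - 35 i \sqrt{2}\right) - \left(63 - 324\right) = \left(-556 - 140 i \sqrt{2}\right) - -261 = \left(-556 - 140 i \sqrt{2}\right) + 261 = -295 - 140 i \sqrt{2}$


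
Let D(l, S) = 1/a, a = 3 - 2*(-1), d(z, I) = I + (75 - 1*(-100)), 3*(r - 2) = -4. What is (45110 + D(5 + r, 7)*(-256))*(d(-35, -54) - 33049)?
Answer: -7418480832/5 ≈ -1.4837e+9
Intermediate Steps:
r = ⅔ (r = 2 + (⅓)*(-4) = 2 - 4/3 = ⅔ ≈ 0.66667)
d(z, I) = 175 + I (d(z, I) = I + (75 + 100) = I + 175 = 175 + I)
a = 5 (a = 3 + 2 = 5)
D(l, S) = ⅕ (D(l, S) = 1/5 = ⅕)
(45110 + D(5 + r, 7)*(-256))*(d(-35, -54) - 33049) = (45110 + (⅕)*(-256))*((175 - 54) - 33049) = (45110 - 256/5)*(121 - 33049) = (225294/5)*(-32928) = -7418480832/5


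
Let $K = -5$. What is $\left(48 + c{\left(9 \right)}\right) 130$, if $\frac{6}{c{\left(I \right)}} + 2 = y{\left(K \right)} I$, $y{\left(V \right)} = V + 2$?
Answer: $\frac{180180}{29} \approx 6213.1$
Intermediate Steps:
$y{\left(V \right)} = 2 + V$
$c{\left(I \right)} = \frac{6}{-2 - 3 I}$ ($c{\left(I \right)} = \frac{6}{-2 + \left(2 - 5\right) I} = \frac{6}{-2 - 3 I}$)
$\left(48 + c{\left(9 \right)}\right) 130 = \left(48 + \frac{6}{-2 - 27}\right) 130 = \left(48 + \frac{6}{-29}\right) 130 = \left(48 + 6 \left(- \frac{1}{29}\right)\right) 130 = \left(48 - \frac{6}{29}\right) 130 = \frac{1386}{29} \cdot 130 = \frac{180180}{29}$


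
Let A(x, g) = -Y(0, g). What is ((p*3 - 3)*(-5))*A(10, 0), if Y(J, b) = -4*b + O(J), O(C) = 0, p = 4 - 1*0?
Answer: 0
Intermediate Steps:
p = 4 (p = 4 + 0 = 4)
Y(J, b) = -4*b (Y(J, b) = -4*b + 0 = -4*b)
A(x, g) = 4*g (A(x, g) = -(-4)*g = 4*g)
((p*3 - 3)*(-5))*A(10, 0) = ((4*3 - 3)*(-5))*(4*0) = ((12 - 3)*(-5))*0 = (9*(-5))*0 = -45*0 = 0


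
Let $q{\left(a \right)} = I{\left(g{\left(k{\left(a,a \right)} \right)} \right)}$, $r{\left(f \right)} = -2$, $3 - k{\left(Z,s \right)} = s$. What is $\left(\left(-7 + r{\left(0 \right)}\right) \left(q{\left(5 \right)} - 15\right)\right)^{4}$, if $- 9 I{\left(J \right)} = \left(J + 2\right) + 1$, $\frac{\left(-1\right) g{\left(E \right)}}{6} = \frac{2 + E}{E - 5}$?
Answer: $362673936$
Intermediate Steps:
$k{\left(Z,s \right)} = 3 - s$
$g{\left(E \right)} = - \frac{6 \left(2 + E\right)}{-5 + E}$ ($g{\left(E \right)} = - 6 \frac{2 + E}{E - 5} = - 6 \frac{2 + E}{-5 + E} = - \frac{6 \left(2 + E\right)}{-5 + E}$)
$I{\left(J \right)} = - \frac{1}{3} - \frac{J}{9}$ ($I{\left(J \right)} = - \frac{\left(J + 2\right) + 1}{9} = - \frac{\left(2 + J\right) + 1}{9} = - \frac{3 + J}{9} = - \frac{1}{3} - \frac{J}{9}$)
$q{\left(a \right)} = - \frac{1}{3} - \frac{2 \left(-5 + a\right)}{3 \left(-2 - a\right)}$ ($q{\left(a \right)} = - \frac{1}{3} - \frac{6 \frac{1}{-5 - \left(-3 + a\right)} \left(-2 - \left(3 - a\right)\right)}{9} = - \frac{1}{3} - \frac{6 \frac{1}{-2 - a} \left(-2 + \left(-3 + a\right)\right)}{9} = - \frac{1}{3} - \frac{6 \frac{1}{-2 - a} \left(-5 + a\right)}{9} = - \frac{1}{3} - \frac{2 \left(-5 + a\right)}{3 \left(-2 - a\right)}$)
$\left(\left(-7 + r{\left(0 \right)}\right) \left(q{\left(5 \right)} - 15\right)\right)^{4} = \left(\left(-7 - 2\right) \left(\frac{-12 + 5}{3 \left(2 + 5\right)} - 15\right)\right)^{4} = \left(- 9 \left(\frac{1}{3} \cdot \frac{1}{7} \left(-7\right) - 15\right)\right)^{4} = \left(- 9 \left(- \frac{1}{3} - 15\right)\right)^{4} = \left(\left(-9\right) \left(- \frac{46}{3}\right)\right)^{4} = 138^{4} = 362673936$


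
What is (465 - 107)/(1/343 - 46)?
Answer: -122794/15777 ≈ -7.7831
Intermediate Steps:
(465 - 107)/(1/343 - 46) = 358/(1/343 - 46) = 358/(-15777/343) = 358*(-343/15777) = -122794/15777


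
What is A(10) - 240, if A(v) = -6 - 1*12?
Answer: -258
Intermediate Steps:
A(v) = -18 (A(v) = -6 - 12 = -18)
A(10) - 240 = -18 - 240 = -258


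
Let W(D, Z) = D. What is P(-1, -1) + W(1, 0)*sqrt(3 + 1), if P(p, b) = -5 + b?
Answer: -4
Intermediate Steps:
P(-1, -1) + W(1, 0)*sqrt(3 + 1) = (-5 - 1) + 1*sqrt(3 + 1) = -6 + 1*sqrt(4) = -6 + 1*2 = -6 + 2 = -4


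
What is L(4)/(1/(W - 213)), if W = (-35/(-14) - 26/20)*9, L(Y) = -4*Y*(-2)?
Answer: -32352/5 ≈ -6470.4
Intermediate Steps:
L(Y) = 8*Y
W = 54/5 (W = (-35*(-1/14) - 26*1/20)*9 = (5/2 - 13/10)*9 = (6/5)*9 = 54/5 ≈ 10.800)
L(4)/(1/(W - 213)) = (8*4)/(1/(54/5 - 213)) = 32/(1/(-1011/5)) = 32/(-5/1011) = 32*(-1011/5) = -32352/5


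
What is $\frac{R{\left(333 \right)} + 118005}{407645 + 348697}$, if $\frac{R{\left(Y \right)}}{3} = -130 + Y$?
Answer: $\frac{19769}{126057} \approx 0.15683$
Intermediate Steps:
$R{\left(Y \right)} = -390 + 3 Y$ ($R{\left(Y \right)} = 3 \left(-130 + Y\right) = -390 + 3 Y$)
$\frac{R{\left(333 \right)} + 118005}{407645 + 348697} = \frac{\left(-390 + 3 \cdot 333\right) + 118005}{407645 + 348697} = \frac{\left(-390 + 999\right) + 118005}{756342} = \left(609 + 118005\right) \frac{1}{756342} = 118614 \cdot \frac{1}{756342} = \frac{19769}{126057}$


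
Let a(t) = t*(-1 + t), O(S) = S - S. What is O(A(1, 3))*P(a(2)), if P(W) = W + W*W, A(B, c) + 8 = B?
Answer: 0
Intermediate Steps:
A(B, c) = -8 + B
O(S) = 0
P(W) = W + W²
O(A(1, 3))*P(a(2)) = 0*((2*(-1 + 2))*(1 + 2*(-1 + 2))) = 0*((2*1)*(1 + 2*1)) = 0*(2*(1 + 2)) = 0*(2*3) = 0*6 = 0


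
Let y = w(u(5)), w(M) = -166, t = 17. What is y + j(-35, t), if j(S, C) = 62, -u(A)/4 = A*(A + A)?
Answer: -104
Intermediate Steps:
u(A) = -8*A² (u(A) = -4*A*(A + A) = -4*A*2*A = -8*A²)
y = -166
y + j(-35, t) = -166 + 62 = -104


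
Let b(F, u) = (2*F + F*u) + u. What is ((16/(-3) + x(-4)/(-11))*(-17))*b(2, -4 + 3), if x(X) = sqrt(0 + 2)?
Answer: 272/3 + 17*sqrt(2)/11 ≈ 92.852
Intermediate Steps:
x(X) = sqrt(2)
b(F, u) = u + 2*F + F*u
((16/(-3) + x(-4)/(-11))*(-17))*b(2, -4 + 3) = ((16/(-3) + sqrt(2)/(-11))*(-17))*((-4 + 3) + 2*2 + 2*(-4 + 3)) = ((16*(-1/3) + sqrt(2)*(-1/11))*(-17))*(-1 + 4 + 2*(-1)) = ((-16/3 - sqrt(2)/11)*(-17))*(-1 + 4 - 2) = (272/3 + 17*sqrt(2)/11)*1 = 272/3 + 17*sqrt(2)/11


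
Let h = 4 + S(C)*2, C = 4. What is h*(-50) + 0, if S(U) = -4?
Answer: 200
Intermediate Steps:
h = -4 (h = 4 - 4*2 = 4 - 8 = -4)
h*(-50) + 0 = -4*(-50) + 0 = 200 + 0 = 200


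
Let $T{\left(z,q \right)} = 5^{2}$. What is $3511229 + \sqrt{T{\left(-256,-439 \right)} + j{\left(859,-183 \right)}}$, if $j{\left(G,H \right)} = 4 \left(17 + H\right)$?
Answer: $3511229 + 3 i \sqrt{71} \approx 3.5112 \cdot 10^{6} + 25.278 i$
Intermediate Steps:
$j{\left(G,H \right)} = 68 + 4 H$
$T{\left(z,q \right)} = 25$
$3511229 + \sqrt{T{\left(-256,-439 \right)} + j{\left(859,-183 \right)}} = 3511229 + \sqrt{25 + \left(68 + 4 \left(-183\right)\right)} = 3511229 + \sqrt{25 + \left(68 - 732\right)} = 3511229 + \sqrt{25 - 664} = 3511229 + \sqrt{-639} = 3511229 + 3 i \sqrt{71}$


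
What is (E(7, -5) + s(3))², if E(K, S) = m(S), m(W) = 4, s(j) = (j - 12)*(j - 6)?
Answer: 961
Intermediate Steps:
s(j) = (-12 + j)*(-6 + j)
E(K, S) = 4
(E(7, -5) + s(3))² = (4 + (72 + 3² - 18*3))² = (4 + (72 + 9 - 54))² = (4 + 27)² = 31² = 961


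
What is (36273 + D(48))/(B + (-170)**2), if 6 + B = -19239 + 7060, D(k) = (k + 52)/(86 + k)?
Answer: 2430341/1119905 ≈ 2.1701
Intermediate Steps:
D(k) = (52 + k)/(86 + k)
B = -12185 (B = -6 + (-19239 + 7060) = -6 - 12179 = -12185)
(36273 + D(48))/(B + (-170)**2) = (36273 + (52 + 48)/(86 + 48))/(-12185 + (-170)**2) = (36273 + 100/134)/(-12185 + 28900) = (36273 + (1/134)*100)/16715 = (36273 + 50/67)*(1/16715) = (2430341/67)*(1/16715) = 2430341/1119905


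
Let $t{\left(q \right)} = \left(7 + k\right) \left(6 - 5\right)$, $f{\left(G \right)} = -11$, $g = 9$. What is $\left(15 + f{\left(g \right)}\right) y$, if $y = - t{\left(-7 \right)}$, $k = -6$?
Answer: $-4$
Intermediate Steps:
$t{\left(q \right)} = 1$ ($t{\left(q \right)} = \left(7 - 6\right) \left(6 - 5\right) = 1 \cdot 1 = 1$)
$y = -1$ ($y = \left(-1\right) 1 = -1$)
$\left(15 + f{\left(g \right)}\right) y = \left(15 - 11\right) \left(-1\right) = 4 \left(-1\right) = -4$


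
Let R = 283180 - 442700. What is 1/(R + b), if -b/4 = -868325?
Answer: 1/3313780 ≈ 3.0177e-7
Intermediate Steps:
R = -159520
b = 3473300 (b = -4*(-868325) = 3473300)
1/(R + b) = 1/(-159520 + 3473300) = 1/3313780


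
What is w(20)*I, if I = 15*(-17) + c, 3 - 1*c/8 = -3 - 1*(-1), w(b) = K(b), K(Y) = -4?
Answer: 860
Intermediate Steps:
w(b) = -4
c = 40 (c = 24 - 8*(-3 - 1*(-1)) = 24 - 8*(-3 + 1) = 24 - 8*(-2) = 24 + 16 = 40)
I = -215 (I = 15*(-17) + 40 = -255 + 40 = -215)
w(20)*I = -4*(-215) = 860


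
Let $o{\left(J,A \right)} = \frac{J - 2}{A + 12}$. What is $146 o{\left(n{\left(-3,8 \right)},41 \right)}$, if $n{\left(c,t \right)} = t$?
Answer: $\frac{876}{53} \approx 16.528$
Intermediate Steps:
$o{\left(J,A \right)} = \frac{-2 + J}{12 + A}$ ($o{\left(J,A \right)} = \frac{J - 2}{12 + A} = \frac{-2 + J}{12 + A}$)
$146 o{\left(n{\left(-3,8 \right)},41 \right)} = 146 \frac{-2 + 8}{12 + 41} = 146 \cdot \frac{1}{53} \cdot 6 = 146 \cdot \frac{6}{53} = \frac{876}{53}$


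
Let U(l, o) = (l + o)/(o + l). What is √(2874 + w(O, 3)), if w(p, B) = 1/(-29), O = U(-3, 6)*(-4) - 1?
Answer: √2417005/29 ≈ 53.609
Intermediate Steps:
U(l, o) = 1 (U(l, o) = (l + o)/(l + o) = 1)
O = -5 (O = 1*(-4) - 1 = -4 - 1 = -5)
w(p, B) = -1/29
√(2874 + w(O, 3)) = √(2874 - 1/29) = √(83345/29) = √2417005/29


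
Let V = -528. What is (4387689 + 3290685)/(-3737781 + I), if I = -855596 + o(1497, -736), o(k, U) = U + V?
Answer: -2559458/1531547 ≈ -1.6712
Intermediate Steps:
o(k, U) = -528 + U (o(k, U) = U - 528 = -528 + U)
I = -856860 (I = -855596 + (-528 - 736) = -855596 - 1264 = -856860)
(4387689 + 3290685)/(-3737781 + I) = (4387689 + 3290685)/(-3737781 - 856860) = 7678374/(-4594641) = 7678374*(-1/4594641) = -2559458/1531547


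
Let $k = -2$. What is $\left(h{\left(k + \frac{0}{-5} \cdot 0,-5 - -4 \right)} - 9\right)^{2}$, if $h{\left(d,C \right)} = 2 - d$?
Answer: $25$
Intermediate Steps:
$\left(h{\left(k + \frac{0}{-5} \cdot 0,-5 - -4 \right)} - 9\right)^{2} = \left(\left(2 - \left(-2 + \frac{0}{-5} \cdot 0\right)\right) - 9\right)^{2} = \left(\left(2 - \left(-2 + 0 \left(- \frac{1}{5}\right) 0\right)\right) - 9\right)^{2} = \left(\left(2 - \left(-2 + 0 \cdot 0\right)\right) - 9\right)^{2} = \left(\left(2 - \left(-2 + 0\right)\right) - 9\right)^{2} = \left(\left(2 - -2\right) - 9\right)^{2} = \left(\left(2 + 2\right) - 9\right)^{2} = \left(4 - 9\right)^{2} = \left(-5\right)^{2} = 25$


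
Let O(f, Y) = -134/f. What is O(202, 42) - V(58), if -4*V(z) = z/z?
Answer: -167/404 ≈ -0.41337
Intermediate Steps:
V(z) = -¼ (V(z) = -z/(4*z) = -¼*1 = -¼)
O(202, 42) - V(58) = -134/202 - 1*(-¼) = -134*1/202 + ¼ = -67/101 + ¼ = -167/404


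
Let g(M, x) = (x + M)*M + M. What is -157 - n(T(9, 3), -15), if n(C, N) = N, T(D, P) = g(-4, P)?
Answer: -142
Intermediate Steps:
g(M, x) = M + M*(M + x) (g(M, x) = (M + x)*M + M = M*(M + x) + M = M + M*(M + x))
T(D, P) = 12 - 4*P (T(D, P) = -4*(1 - 4 + P) = -4*(-3 + P) = 12 - 4*P)
-157 - n(T(9, 3), -15) = -157 - 1*(-15) = -157 + 15 = -142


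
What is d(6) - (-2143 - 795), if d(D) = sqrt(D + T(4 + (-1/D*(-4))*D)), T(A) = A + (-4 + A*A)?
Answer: 2938 + sqrt(74) ≈ 2946.6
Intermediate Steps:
T(A) = -4 + A + A**2 (T(A) = A + (-4 + A**2) = -4 + A + A**2)
d(D) = sqrt(68 + D) (d(D) = sqrt(D + (-4 + (4 + (-1/D*(-4))*D) + (4 + (-1/D*(-4))*D)**2)) = sqrt(D + (-4 + (4 + (4/D)*D) + (4 + (4/D)*D)**2)) = sqrt(D + (-4 + (4 + 4) + (4 + 4)**2)) = sqrt(D + (-4 + 8 + 8**2)) = sqrt(D + (-4 + 8 + 64)) = sqrt(D + 68) = sqrt(68 + D))
d(6) - (-2143 - 795) = sqrt(68 + 6) - (-2143 - 795) = sqrt(74) - 1*(-2938) = sqrt(74) + 2938 = 2938 + sqrt(74)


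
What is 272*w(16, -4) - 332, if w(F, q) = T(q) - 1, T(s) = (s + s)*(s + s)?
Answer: 16804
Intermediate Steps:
T(s) = 4*s² (T(s) = (2*s)*(2*s) = 4*s²)
w(F, q) = -1 + 4*q² (w(F, q) = 4*q² - 1 = -1 + 4*q²)
272*w(16, -4) - 332 = 272*(-1 + 4*(-4)²) - 332 = 272*(-1 + 4*16) - 332 = 272*(-1 + 64) - 332 = 272*63 - 332 = 17136 - 332 = 16804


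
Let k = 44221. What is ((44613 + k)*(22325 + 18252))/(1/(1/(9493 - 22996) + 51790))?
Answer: 2520782242995513442/13503 ≈ 1.8668e+14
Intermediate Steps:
((44613 + k)*(22325 + 18252))/(1/(1/(9493 - 22996) + 51790)) = ((44613 + 44221)*(22325 + 18252))/(1/(1/(9493 - 22996) + 51790)) = (88834*40577)/(1/(1/(-13503) + 51790)) = 3604617218/(1/(-1/13503 + 51790)) = 3604617218/(1/(699320369/13503)) = 3604617218/(13503/699320369) = 3604617218*(699320369/13503) = 2520782242995513442/13503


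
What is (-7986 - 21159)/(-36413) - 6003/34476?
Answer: 20159379/32189092 ≈ 0.62628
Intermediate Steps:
(-7986 - 21159)/(-36413) - 6003/34476 = -29145*(-1/36413) - 6003*1/34476 = 29145/36413 - 2001/11492 = 20159379/32189092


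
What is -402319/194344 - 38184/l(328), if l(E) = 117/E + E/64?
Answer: -1217378017325/174715256 ≈ -6967.8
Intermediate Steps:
l(E) = 117/E + E/64 (l(E) = 117/E + E*(1/64) = 117/E + E/64)
-402319/194344 - 38184/l(328) = -402319/194344 - 38184/(117/328 + (1/64)*328) = -402319*1/194344 - 38184/(117*(1/328) + 41/8) = -402319/194344 - 38184/(117/328 + 41/8) = -402319/194344 - 38184/899/164 = -402319/194344 - 38184*164/899 = -402319/194344 - 6262176/899 = -1217378017325/174715256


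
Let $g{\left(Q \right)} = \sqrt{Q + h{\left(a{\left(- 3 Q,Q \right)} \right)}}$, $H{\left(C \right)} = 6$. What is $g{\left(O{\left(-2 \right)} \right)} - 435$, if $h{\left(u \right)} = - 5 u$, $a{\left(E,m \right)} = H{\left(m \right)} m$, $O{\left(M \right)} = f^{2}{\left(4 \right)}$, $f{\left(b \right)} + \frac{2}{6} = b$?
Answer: $-435 + \frac{11 i \sqrt{29}}{3} \approx -435.0 + 19.746 i$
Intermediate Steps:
$f{\left(b \right)} = - \frac{1}{3} + b$
$O{\left(M \right)} = \frac{121}{9}$ ($O{\left(M \right)} = \left(- \frac{1}{3} + 4\right)^{2} = \left(\frac{11}{3}\right)^{2} = \frac{121}{9}$)
$a{\left(E,m \right)} = 6 m$
$g{\left(Q \right)} = \sqrt{29} \sqrt{- Q}$ ($g{\left(Q \right)} = \sqrt{Q - 5 \cdot 6 Q} = \sqrt{Q - 30 Q} = \sqrt{- 29 Q} = \sqrt{29} \sqrt{- Q}$)
$g{\left(O{\left(-2 \right)} \right)} - 435 = \sqrt{29} \sqrt{\left(-1\right) \frac{121}{9}} - 435 = \sqrt{29} \sqrt{- \frac{121}{9}} - 435 = \sqrt{29} \frac{11 i}{3} - 435 = \frac{11 i \sqrt{29}}{3} - 435 = -435 + \frac{11 i \sqrt{29}}{3}$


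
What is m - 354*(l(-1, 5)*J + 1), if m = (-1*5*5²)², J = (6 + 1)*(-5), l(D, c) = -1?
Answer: 2881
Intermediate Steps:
J = -35 (J = 7*(-5) = -35)
m = 15625 (m = (-5*25)² = (-125)² = 15625)
m - 354*(l(-1, 5)*J + 1) = 15625 - 354*(-1*(-35) + 1) = 15625 - 354*(35 + 1) = 15625 - 354*36 = 15625 - 12744 = 2881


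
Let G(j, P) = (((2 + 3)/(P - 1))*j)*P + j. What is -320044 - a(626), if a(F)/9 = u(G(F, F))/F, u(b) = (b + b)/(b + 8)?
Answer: -25130177177/78521 ≈ -3.2004e+5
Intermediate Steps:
G(j, P) = j + 5*P*j/(-1 + P) (G(j, P) = ((5/(-1 + P))*j)*P + j = (5*j/(-1 + P))*P + j = 5*P*j/(-1 + P) + j = j + 5*P*j/(-1 + P))
u(b) = 2*b/(8 + b) (u(b) = (2*b)/(8 + b) = 2*b/(8 + b))
a(F) = 18*(-1 + 6*F)/((-1 + F)*(8 + F*(-1 + 6*F)/(-1 + F))) (a(F) = 9*((2*(F*(-1 + 6*F)/(-1 + F))/(8 + F*(-1 + 6*F)/(-1 + F)))/F) = 9*((2*F*(-1 + 6*F)/((-1 + F)*(8 + F*(-1 + 6*F)/(-1 + F))))/F) = 9*(2*(-1 + 6*F)/((-1 + F)*(8 + F*(-1 + 6*F)/(-1 + F)))) = 18*(-1 + 6*F)/((-1 + F)*(8 + F*(-1 + 6*F)/(-1 + F))))
-320044 - a(626) = -320044 - 18*(-1 + 6*626)/(-8 + 6*626² + 7*626) = -320044 - 18*(-1 + 3756)/(-8 + 6*391876 + 4382) = -320044 - 18*3755/(-8 + 2351256 + 4382) = -320044 - 18*3755/2355630 = -320044 - 1*2253/78521 = -320044 - 2253/78521 = -25130177177/78521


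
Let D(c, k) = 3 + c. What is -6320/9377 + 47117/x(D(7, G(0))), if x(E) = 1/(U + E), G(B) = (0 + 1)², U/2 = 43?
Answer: 42414340144/9377 ≈ 4.5232e+6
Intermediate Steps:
U = 86 (U = 2*43 = 86)
G(B) = 1 (G(B) = 1² = 1)
x(E) = 1/(86 + E)
-6320/9377 + 47117/x(D(7, G(0))) = -6320/9377 + 47117/(1/(86 + (3 + 7))) = -6320*1/9377 + 47117/(1/(86 + 10)) = -6320/9377 + 47117/(1/96) = -6320/9377 + 47117*96 = -6320/9377 + 4523232 = 42414340144/9377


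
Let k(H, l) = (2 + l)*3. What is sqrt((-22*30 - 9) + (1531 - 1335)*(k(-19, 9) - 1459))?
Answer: I*sqrt(280165) ≈ 529.31*I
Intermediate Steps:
k(H, l) = 6 + 3*l
sqrt((-22*30 - 9) + (1531 - 1335)*(k(-19, 9) - 1459)) = sqrt((-22*30 - 9) + (1531 - 1335)*((6 + 3*9) - 1459)) = sqrt((-660 - 9) + 196*((6 + 27) - 1459)) = sqrt(-669 + 196*(33 - 1459)) = sqrt(-669 + 196*(-1426)) = sqrt(-669 - 279496) = sqrt(-280165) = I*sqrt(280165)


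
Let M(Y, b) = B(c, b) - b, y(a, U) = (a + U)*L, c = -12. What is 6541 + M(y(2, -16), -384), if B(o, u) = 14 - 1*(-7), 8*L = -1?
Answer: 6946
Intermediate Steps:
L = -⅛ (L = (⅛)*(-1) = -⅛ ≈ -0.12500)
B(o, u) = 21 (B(o, u) = 14 + 7 = 21)
y(a, U) = -U/8 - a/8 (y(a, U) = (a + U)*(-⅛) = (U + a)*(-⅛) = -U/8 - a/8)
M(Y, b) = 21 - b
6541 + M(y(2, -16), -384) = 6541 + (21 - 1*(-384)) = 6541 + (21 + 384) = 6541 + 405 = 6946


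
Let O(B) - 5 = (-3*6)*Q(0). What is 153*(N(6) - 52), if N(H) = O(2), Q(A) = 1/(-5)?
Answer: -33201/5 ≈ -6640.2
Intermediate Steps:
Q(A) = -1/5
O(B) = 43/5 (O(B) = 5 - 3*6*(-1/5) = 5 - 18*(-1/5) = 5 + 18/5 = 43/5)
N(H) = 43/5
153*(N(6) - 52) = 153*(43/5 - 52) = 153*(-217/5) = -33201/5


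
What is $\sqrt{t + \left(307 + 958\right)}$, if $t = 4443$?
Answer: $2 \sqrt{1427} \approx 75.551$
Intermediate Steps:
$\sqrt{t + \left(307 + 958\right)} = \sqrt{4443 + \left(307 + 958\right)} = \sqrt{4443 + 1265} = \sqrt{5708} = 2 \sqrt{1427}$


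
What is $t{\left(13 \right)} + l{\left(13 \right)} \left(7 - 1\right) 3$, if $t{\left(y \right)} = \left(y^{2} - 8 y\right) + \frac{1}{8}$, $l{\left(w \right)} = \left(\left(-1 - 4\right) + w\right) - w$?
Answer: $- \frac{199}{8} \approx -24.875$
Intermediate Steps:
$l{\left(w \right)} = -5$ ($l{\left(w \right)} = \left(-5 + w\right) - w = -5$)
$t{\left(y \right)} = \frac{1}{8} + y^{2} - 8 y$ ($t{\left(y \right)} = \left(y^{2} - 8 y\right) + \frac{1}{8} = \frac{1}{8} + y^{2} - 8 y$)
$t{\left(13 \right)} + l{\left(13 \right)} \left(7 - 1\right) 3 = \left(\frac{1}{8} + 13^{2} - 104\right) - 5 \left(7 - 1\right) 3 = \left(\frac{1}{8} + 169 - 104\right) - 5 \cdot 6 \cdot 3 = \frac{521}{8} - 90 = - \frac{199}{8}$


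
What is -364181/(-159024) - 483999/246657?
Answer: 4286778647/13074794256 ≈ 0.32787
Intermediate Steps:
-364181/(-159024) - 483999/246657 = -364181*(-1/159024) - 483999*1/246657 = 364181/159024 - 161333/82219 = 4286778647/13074794256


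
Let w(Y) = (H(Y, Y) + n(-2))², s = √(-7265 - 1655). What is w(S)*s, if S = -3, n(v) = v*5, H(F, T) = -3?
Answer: 338*I*√2230 ≈ 15961.0*I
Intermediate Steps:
n(v) = 5*v
s = 2*I*√2230 (s = √(-8920) = 2*I*√2230 ≈ 94.446*I)
w(Y) = 169 (w(Y) = (-3 + 5*(-2))² = (-3 - 10)² = (-13)² = 169)
w(S)*s = 169*(2*I*√2230) = 338*I*√2230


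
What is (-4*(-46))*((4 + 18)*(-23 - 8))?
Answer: -125488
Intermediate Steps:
(-4*(-46))*((4 + 18)*(-23 - 8)) = 184*(22*(-31)) = 184*(-682) = -125488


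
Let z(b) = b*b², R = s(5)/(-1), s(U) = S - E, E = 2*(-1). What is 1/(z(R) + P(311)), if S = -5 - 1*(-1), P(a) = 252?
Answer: 1/260 ≈ 0.0038462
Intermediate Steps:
S = -4 (S = -5 + 1 = -4)
E = -2
s(U) = -2 (s(U) = -4 - 1*(-2) = -4 + 2 = -2)
R = 2 (R = -2/(-1) = -2*(-1) = 2)
z(b) = b³
1/(z(R) + P(311)) = 1/(2³ + 252) = 1/(8 + 252) = 1/260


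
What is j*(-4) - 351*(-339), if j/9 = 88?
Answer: 115821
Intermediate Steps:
j = 792 (j = 9*88 = 792)
j*(-4) - 351*(-339) = 792*(-4) - 351*(-339) = -3168 + 118989 = 115821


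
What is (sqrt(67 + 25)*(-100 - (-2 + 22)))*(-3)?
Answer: 720*sqrt(23) ≈ 3453.0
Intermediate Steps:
(sqrt(67 + 25)*(-100 - (-2 + 22)))*(-3) = (sqrt(92)*(-100 - 1*20))*(-3) = ((2*sqrt(23))*(-100 - 20))*(-3) = ((2*sqrt(23))*(-120))*(-3) = -240*sqrt(23)*(-3) = 720*sqrt(23)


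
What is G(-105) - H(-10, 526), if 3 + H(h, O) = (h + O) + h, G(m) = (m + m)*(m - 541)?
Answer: 135157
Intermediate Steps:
G(m) = 2*m*(-541 + m) (G(m) = (2*m)*(-541 + m) = 2*m*(-541 + m))
H(h, O) = -3 + O + 2*h (H(h, O) = -3 + ((h + O) + h) = -3 + ((O + h) + h) = -3 + (O + 2*h) = -3 + O + 2*h)
G(-105) - H(-10, 526) = 2*(-105)*(-541 - 105) - (-3 + 526 + 2*(-10)) = 2*(-105)*(-646) - (-3 + 526 - 20) = 135660 - 1*503 = 135660 - 503 = 135157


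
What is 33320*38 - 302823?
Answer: 963337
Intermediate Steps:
33320*38 - 302823 = 1266160 - 302823 = 963337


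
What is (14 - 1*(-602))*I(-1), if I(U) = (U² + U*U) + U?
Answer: 616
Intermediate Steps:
I(U) = U + 2*U² (I(U) = (U² + U²) + U = 2*U² + U = U + 2*U²)
(14 - 1*(-602))*I(-1) = (14 - 1*(-602))*(-(1 + 2*(-1))) = (14 + 602)*(-(1 - 2)) = 616*(-1*(-1)) = 616*1 = 616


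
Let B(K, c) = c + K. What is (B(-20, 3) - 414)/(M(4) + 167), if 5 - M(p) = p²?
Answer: -431/156 ≈ -2.7628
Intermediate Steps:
B(K, c) = K + c
M(p) = 5 - p²
(B(-20, 3) - 414)/(M(4) + 167) = ((-20 + 3) - 414)/((5 - 1*4²) + 167) = (-17 - 414)/((5 - 1*16) + 167) = -431/((5 - 16) + 167) = -431/(-11 + 167) = -431/156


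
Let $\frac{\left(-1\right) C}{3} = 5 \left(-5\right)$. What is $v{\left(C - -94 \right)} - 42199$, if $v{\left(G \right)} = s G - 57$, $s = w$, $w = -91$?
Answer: $-57635$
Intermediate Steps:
$C = 75$ ($C = - 3 \cdot 5 \left(-5\right) = \left(-3\right) \left(-25\right) = 75$)
$s = -91$
$v{\left(G \right)} = -57 - 91 G$ ($v{\left(G \right)} = - 91 G - 57 = -57 - 91 G$)
$v{\left(C - -94 \right)} - 42199 = \left(-57 - 91 \left(75 - -94\right)\right) - 42199 = \left(-57 - 91 \left(75 + 94\right)\right) - 42199 = \left(-57 - 15379\right) - 42199 = -15436 - 42199 = -57635$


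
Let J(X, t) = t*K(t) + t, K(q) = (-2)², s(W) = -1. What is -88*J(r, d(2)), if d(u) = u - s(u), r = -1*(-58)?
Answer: -1320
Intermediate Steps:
K(q) = 4
r = 58
d(u) = 1 + u (d(u) = u - 1*(-1) = u + 1 = 1 + u)
J(X, t) = 5*t (J(X, t) = t*4 + t = 4*t + t = 5*t)
-88*J(r, d(2)) = -440*(1 + 2) = -440*3 = -88*15 = -1320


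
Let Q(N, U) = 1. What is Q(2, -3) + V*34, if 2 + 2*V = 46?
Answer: 749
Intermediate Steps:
V = 22 (V = -1 + (1/2)*46 = -1 + 23 = 22)
Q(2, -3) + V*34 = 1 + 22*34 = 1 + 748 = 749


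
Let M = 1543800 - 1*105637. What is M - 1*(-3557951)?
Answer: 4996114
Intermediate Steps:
M = 1438163 (M = 1543800 - 105637 = 1438163)
M - 1*(-3557951) = 1438163 - 1*(-3557951) = 1438163 + 3557951 = 4996114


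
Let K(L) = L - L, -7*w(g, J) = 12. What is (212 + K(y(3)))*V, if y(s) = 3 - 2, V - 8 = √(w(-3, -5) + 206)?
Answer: 1696 + 212*√10010/7 ≈ 4726.1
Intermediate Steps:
w(g, J) = -12/7 (w(g, J) = -⅐*12 = -12/7)
V = 8 + √10010/7 (V = 8 + √(-12/7 + 206) = 8 + √(1430/7) = 8 + √10010/7 ≈ 22.293)
y(s) = 1
K(L) = 0
(212 + K(y(3)))*V = (212 + 0)*(8 + √10010/7) = 212*(8 + √10010/7) = 1696 + 212*√10010/7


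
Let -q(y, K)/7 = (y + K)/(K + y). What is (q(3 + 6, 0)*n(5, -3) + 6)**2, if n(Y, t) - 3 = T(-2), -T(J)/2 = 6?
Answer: 4761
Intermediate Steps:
T(J) = -12 (T(J) = -2*6 = -12)
n(Y, t) = -9 (n(Y, t) = 3 - 12 = -9)
q(y, K) = -7 (q(y, K) = -7*(y + K)/(K + y) = -7*(K + y)/(K + y) = -7*1 = -7)
(q(3 + 6, 0)*n(5, -3) + 6)**2 = (-7*(-9) + 6)**2 = (63 + 6)**2 = 69**2 = 4761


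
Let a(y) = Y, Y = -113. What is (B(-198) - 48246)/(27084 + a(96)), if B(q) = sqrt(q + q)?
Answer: -48246/26971 + 6*I*sqrt(11)/26971 ≈ -1.7888 + 0.00073782*I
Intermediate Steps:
a(y) = -113
B(q) = sqrt(2)*sqrt(q) (B(q) = sqrt(2*q) = sqrt(2)*sqrt(q))
(B(-198) - 48246)/(27084 + a(96)) = (sqrt(2)*sqrt(-198) - 48246)/(27084 - 113) = (sqrt(2)*(3*I*sqrt(22)) - 48246)/26971 = (6*I*sqrt(11) - 48246)*(1/26971) = (-48246 + 6*I*sqrt(11))*(1/26971) = -48246/26971 + 6*I*sqrt(11)/26971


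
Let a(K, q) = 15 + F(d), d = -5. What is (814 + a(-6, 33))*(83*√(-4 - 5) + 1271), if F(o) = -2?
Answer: 1051117 + 205923*I ≈ 1.0511e+6 + 2.0592e+5*I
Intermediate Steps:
a(K, q) = 13 (a(K, q) = 15 - 2 = 13)
(814 + a(-6, 33))*(83*√(-4 - 5) + 1271) = (814 + 13)*(83*√(-4 - 5) + 1271) = 827*(83*√(-9) + 1271) = 827*(83*(3*I) + 1271) = 827*(249*I + 1271) = 827*(1271 + 249*I) = 1051117 + 205923*I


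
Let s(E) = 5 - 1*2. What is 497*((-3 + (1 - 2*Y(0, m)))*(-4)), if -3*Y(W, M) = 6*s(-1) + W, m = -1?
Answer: -19880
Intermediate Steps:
s(E) = 3 (s(E) = 5 - 2 = 3)
Y(W, M) = -6 - W/3 (Y(W, M) = -(6*3 + W)/3 = -(18 + W)/3 = -6 - W/3)
497*((-3 + (1 - 2*Y(0, m)))*(-4)) = 497*((-3 + (1 - 2*(-6 - 1/3*0)))*(-4)) = 497*((-3 + (1 - 2*(-6 + 0)))*(-4)) = 497*((-3 + (1 - 2*(-6)))*(-4)) = 497*((-3 + (1 + 12))*(-4)) = 497*((-3 + 13)*(-4)) = 497*(10*(-4)) = 497*(-40) = -19880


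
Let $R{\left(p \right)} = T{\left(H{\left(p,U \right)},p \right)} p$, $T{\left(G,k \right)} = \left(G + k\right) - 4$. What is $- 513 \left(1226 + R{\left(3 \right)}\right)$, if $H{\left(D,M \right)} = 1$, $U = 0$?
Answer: $-628938$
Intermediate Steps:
$T{\left(G,k \right)} = -4 + G + k$
$R{\left(p \right)} = p \left(-3 + p\right)$ ($R{\left(p \right)} = \left(-4 + 1 + p\right) p = \left(-3 + p\right) p = p \left(-3 + p\right)$)
$- 513 \left(1226 + R{\left(3 \right)}\right) = - 513 \left(1226 + 3 \left(-3 + 3\right)\right) = - 513 \left(1226 + 3 \cdot 0\right) = - 513 \left(1226 + 0\right) = \left(-513\right) 1226 = -628938$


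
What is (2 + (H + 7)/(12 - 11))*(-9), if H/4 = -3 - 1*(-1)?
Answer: -9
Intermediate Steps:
H = -8 (H = 4*(-3 - 1*(-1)) = 4*(-3 + 1) = 4*(-2) = -8)
(2 + (H + 7)/(12 - 11))*(-9) = (2 + (-8 + 7)/(12 - 11))*(-9) = (2 - 1/1)*(-9) = (2 - 1*1)*(-9) = (2 - 1)*(-9) = 1*(-9) = -9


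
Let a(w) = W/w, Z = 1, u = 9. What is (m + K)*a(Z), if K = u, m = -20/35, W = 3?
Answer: 177/7 ≈ 25.286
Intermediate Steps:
m = -4/7 (m = -20*1/35 = -4/7 ≈ -0.57143)
a(w) = 3/w
K = 9
(m + K)*a(Z) = (-4/7 + 9)*(3/1) = 59*(3*1)/7 = (59/7)*3 = 177/7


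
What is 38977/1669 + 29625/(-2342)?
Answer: 41840009/3908798 ≈ 10.704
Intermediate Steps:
38977/1669 + 29625/(-2342) = 38977*(1/1669) + 29625*(-1/2342) = 38977/1669 - 29625/2342 = 41840009/3908798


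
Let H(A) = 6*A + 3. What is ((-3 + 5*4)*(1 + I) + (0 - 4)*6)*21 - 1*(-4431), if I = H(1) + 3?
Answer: 8568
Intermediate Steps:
H(A) = 3 + 6*A
I = 12 (I = (3 + 6*1) + 3 = (3 + 6) + 3 = 9 + 3 = 12)
((-3 + 5*4)*(1 + I) + (0 - 4)*6)*21 - 1*(-4431) = ((-3 + 5*4)*(1 + 12) + (0 - 4)*6)*21 - 1*(-4431) = ((-3 + 20)*13 - 4*6)*21 + 4431 = (17*13 - 24)*21 + 4431 = (221 - 24)*21 + 4431 = 197*21 + 4431 = 4137 + 4431 = 8568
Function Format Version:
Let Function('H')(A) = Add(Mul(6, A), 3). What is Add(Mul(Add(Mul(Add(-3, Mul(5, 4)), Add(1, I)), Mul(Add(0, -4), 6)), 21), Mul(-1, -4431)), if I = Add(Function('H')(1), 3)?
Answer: 8568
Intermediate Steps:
Function('H')(A) = Add(3, Mul(6, A))
I = 12 (I = Add(Add(3, Mul(6, 1)), 3) = Add(Add(3, 6), 3) = Add(9, 3) = 12)
Add(Mul(Add(Mul(Add(-3, Mul(5, 4)), Add(1, I)), Mul(Add(0, -4), 6)), 21), Mul(-1, -4431)) = Add(Mul(Add(Mul(Add(-3, Mul(5, 4)), Add(1, 12)), Mul(Add(0, -4), 6)), 21), Mul(-1, -4431)) = Add(Mul(Add(Mul(Add(-3, 20), 13), Mul(-4, 6)), 21), 4431) = Add(Mul(Add(Mul(17, 13), -24), 21), 4431) = Add(Mul(Add(221, -24), 21), 4431) = Add(Mul(197, 21), 4431) = Add(4137, 4431) = 8568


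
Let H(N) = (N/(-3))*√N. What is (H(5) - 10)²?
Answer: 1025/9 + 100*√5/3 ≈ 188.42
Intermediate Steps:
H(N) = -N^(3/2)/3 (H(N) = (N*(-⅓))*√N = (-N/3)*√N = -N^(3/2)/3)
(H(5) - 10)² = (-5*√5/3 - 10)² = (-10 - 5*√5/3)²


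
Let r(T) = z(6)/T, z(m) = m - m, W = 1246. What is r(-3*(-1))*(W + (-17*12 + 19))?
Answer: 0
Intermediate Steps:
z(m) = 0
r(T) = 0 (r(T) = 0/T = 0)
r(-3*(-1))*(W + (-17*12 + 19)) = 0*(1246 + (-17*12 + 19)) = 0*(1246 + (-204 + 19)) = 0*(1246 - 185) = 0*1061 = 0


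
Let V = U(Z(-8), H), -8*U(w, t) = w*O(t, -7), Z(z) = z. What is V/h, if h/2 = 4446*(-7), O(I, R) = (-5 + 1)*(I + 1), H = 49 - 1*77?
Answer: -3/1729 ≈ -0.0017351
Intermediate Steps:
H = -28 (H = 49 - 77 = -28)
O(I, R) = -4 - 4*I (O(I, R) = -4*(1 + I) = -4 - 4*I)
h = -62244 (h = 2*(4446*(-7)) = 2*(-31122) = -62244)
U(w, t) = -w*(-4 - 4*t)/8
V = 108 (V = (1/2)*(-8)*(1 - 28) = (1/2)*(-8)*(-27) = 108)
V/h = 108/(-62244) = 108*(-1/62244) = -3/1729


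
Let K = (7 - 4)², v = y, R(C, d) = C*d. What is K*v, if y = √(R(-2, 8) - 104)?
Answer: 18*I*√30 ≈ 98.59*I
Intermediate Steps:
y = 2*I*√30 (y = √(-2*8 - 104) = √(-16 - 104) = √(-120) = 2*I*√30 ≈ 10.954*I)
v = 2*I*√30 ≈ 10.954*I
K = 9 (K = 3² = 9)
K*v = 9*(2*I*√30) = 18*I*√30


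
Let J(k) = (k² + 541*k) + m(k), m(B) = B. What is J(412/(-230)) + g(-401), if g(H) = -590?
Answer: -20600294/13225 ≈ -1557.7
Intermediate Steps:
J(k) = k² + 542*k (J(k) = (k² + 541*k) + k = k² + 542*k)
J(412/(-230)) + g(-401) = (412/(-230))*(542 + 412/(-230)) - 590 = (412*(-1/230))*(542 + 412*(-1/230)) - 590 = -206*(542 - 206/115)/115 - 590 = -206/115*62124/115 - 590 = -12797544/13225 - 590 = -20600294/13225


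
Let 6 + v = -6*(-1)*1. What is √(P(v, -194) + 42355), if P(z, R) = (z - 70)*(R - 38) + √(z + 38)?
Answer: √(58595 + √38) ≈ 242.08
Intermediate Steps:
v = 0 (v = -6 - 6*(-1)*1 = -6 + 6*1 = -6 + 6 = 0)
P(z, R) = √(38 + z) + (-70 + z)*(-38 + R) (P(z, R) = (-70 + z)*(-38 + R) + √(38 + z) = √(38 + z) + (-70 + z)*(-38 + R))
√(P(v, -194) + 42355) = √((2660 + √(38 + 0) - 70*(-194) - 38*0 - 194*0) + 42355) = √((2660 + √38 + 13580 + 0 + 0) + 42355) = √((16240 + √38) + 42355) = √(58595 + √38)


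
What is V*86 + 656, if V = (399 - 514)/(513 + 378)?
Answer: 574606/891 ≈ 644.90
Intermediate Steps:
V = -115/891 ≈ -0.12907
V*86 + 656 = -115/891*86 + 656 = -9890/891 + 656 = 574606/891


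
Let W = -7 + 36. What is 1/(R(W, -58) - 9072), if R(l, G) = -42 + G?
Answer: -1/9172 ≈ -0.00010903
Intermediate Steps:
W = 29
1/(R(W, -58) - 9072) = 1/((-42 - 58) - 9072) = 1/(-100 - 9072) = 1/(-9172) = -1/9172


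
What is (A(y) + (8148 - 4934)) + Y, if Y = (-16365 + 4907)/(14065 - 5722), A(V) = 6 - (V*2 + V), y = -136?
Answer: 30256946/8343 ≈ 3626.6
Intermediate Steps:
A(V) = 6 - 3*V (A(V) = 6 - (2*V + V) = 6 - 3*V)
Y = -11458/8343 ≈ -1.3734
(A(y) + (8148 - 4934)) + Y = ((6 - 3*(-136)) + (8148 - 4934)) - 11458/8343 = ((6 + 408) + 3214) - 11458/8343 = (414 + 3214) - 11458/8343 = 3628 - 11458/8343 = 30256946/8343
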